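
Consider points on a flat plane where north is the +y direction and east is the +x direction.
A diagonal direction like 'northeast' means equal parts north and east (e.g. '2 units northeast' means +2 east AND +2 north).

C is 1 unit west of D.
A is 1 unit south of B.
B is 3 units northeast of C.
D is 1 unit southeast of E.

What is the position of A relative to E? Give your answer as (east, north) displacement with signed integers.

Place E at the origin (east=0, north=0).
  D is 1 unit southeast of E: delta (east=+1, north=-1); D at (east=1, north=-1).
  C is 1 unit west of D: delta (east=-1, north=+0); C at (east=0, north=-1).
  B is 3 units northeast of C: delta (east=+3, north=+3); B at (east=3, north=2).
  A is 1 unit south of B: delta (east=+0, north=-1); A at (east=3, north=1).
Therefore A relative to E: (east=3, north=1).

Answer: A is at (east=3, north=1) relative to E.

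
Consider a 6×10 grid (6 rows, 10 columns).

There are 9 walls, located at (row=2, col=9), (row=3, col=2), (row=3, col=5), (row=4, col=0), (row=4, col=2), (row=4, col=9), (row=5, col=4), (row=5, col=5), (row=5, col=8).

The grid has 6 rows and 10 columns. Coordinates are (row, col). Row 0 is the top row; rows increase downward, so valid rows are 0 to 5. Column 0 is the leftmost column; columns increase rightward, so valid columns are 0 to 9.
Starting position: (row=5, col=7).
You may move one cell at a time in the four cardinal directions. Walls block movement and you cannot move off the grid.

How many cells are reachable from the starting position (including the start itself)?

BFS flood-fill from (row=5, col=7):
  Distance 0: (row=5, col=7)
  Distance 1: (row=4, col=7), (row=5, col=6)
  Distance 2: (row=3, col=7), (row=4, col=6), (row=4, col=8)
  Distance 3: (row=2, col=7), (row=3, col=6), (row=3, col=8), (row=4, col=5)
  Distance 4: (row=1, col=7), (row=2, col=6), (row=2, col=8), (row=3, col=9), (row=4, col=4)
  Distance 5: (row=0, col=7), (row=1, col=6), (row=1, col=8), (row=2, col=5), (row=3, col=4), (row=4, col=3)
  Distance 6: (row=0, col=6), (row=0, col=8), (row=1, col=5), (row=1, col=9), (row=2, col=4), (row=3, col=3), (row=5, col=3)
  Distance 7: (row=0, col=5), (row=0, col=9), (row=1, col=4), (row=2, col=3), (row=5, col=2)
  Distance 8: (row=0, col=4), (row=1, col=3), (row=2, col=2), (row=5, col=1)
  Distance 9: (row=0, col=3), (row=1, col=2), (row=2, col=1), (row=4, col=1), (row=5, col=0)
  Distance 10: (row=0, col=2), (row=1, col=1), (row=2, col=0), (row=3, col=1)
  Distance 11: (row=0, col=1), (row=1, col=0), (row=3, col=0)
  Distance 12: (row=0, col=0)
Total reachable: 50 (grid has 51 open cells total)

Answer: Reachable cells: 50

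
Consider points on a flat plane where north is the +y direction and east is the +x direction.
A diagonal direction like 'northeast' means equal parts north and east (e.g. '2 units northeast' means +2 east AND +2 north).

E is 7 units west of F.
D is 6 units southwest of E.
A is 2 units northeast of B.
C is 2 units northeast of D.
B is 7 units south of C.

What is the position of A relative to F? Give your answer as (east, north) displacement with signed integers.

Answer: A is at (east=-9, north=-9) relative to F.

Derivation:
Place F at the origin (east=0, north=0).
  E is 7 units west of F: delta (east=-7, north=+0); E at (east=-7, north=0).
  D is 6 units southwest of E: delta (east=-6, north=-6); D at (east=-13, north=-6).
  C is 2 units northeast of D: delta (east=+2, north=+2); C at (east=-11, north=-4).
  B is 7 units south of C: delta (east=+0, north=-7); B at (east=-11, north=-11).
  A is 2 units northeast of B: delta (east=+2, north=+2); A at (east=-9, north=-9).
Therefore A relative to F: (east=-9, north=-9).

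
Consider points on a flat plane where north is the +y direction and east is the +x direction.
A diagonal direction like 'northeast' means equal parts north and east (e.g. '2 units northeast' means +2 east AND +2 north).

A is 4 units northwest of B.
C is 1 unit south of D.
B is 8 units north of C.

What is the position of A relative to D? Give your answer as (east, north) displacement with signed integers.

Answer: A is at (east=-4, north=11) relative to D.

Derivation:
Place D at the origin (east=0, north=0).
  C is 1 unit south of D: delta (east=+0, north=-1); C at (east=0, north=-1).
  B is 8 units north of C: delta (east=+0, north=+8); B at (east=0, north=7).
  A is 4 units northwest of B: delta (east=-4, north=+4); A at (east=-4, north=11).
Therefore A relative to D: (east=-4, north=11).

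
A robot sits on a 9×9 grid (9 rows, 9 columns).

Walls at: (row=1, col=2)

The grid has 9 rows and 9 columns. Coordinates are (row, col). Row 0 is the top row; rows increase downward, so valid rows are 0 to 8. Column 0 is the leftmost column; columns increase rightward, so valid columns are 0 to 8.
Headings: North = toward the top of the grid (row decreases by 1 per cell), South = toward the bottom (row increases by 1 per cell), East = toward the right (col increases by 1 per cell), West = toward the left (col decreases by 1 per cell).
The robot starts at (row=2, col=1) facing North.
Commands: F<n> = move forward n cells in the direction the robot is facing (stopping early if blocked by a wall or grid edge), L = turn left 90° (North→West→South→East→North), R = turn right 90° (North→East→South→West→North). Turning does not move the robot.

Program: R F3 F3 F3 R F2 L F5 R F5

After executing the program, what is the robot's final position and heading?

Answer: Final position: (row=8, col=8), facing South

Derivation:
Start: (row=2, col=1), facing North
  R: turn right, now facing East
  F3: move forward 3, now at (row=2, col=4)
  F3: move forward 3, now at (row=2, col=7)
  F3: move forward 1/3 (blocked), now at (row=2, col=8)
  R: turn right, now facing South
  F2: move forward 2, now at (row=4, col=8)
  L: turn left, now facing East
  F5: move forward 0/5 (blocked), now at (row=4, col=8)
  R: turn right, now facing South
  F5: move forward 4/5 (blocked), now at (row=8, col=8)
Final: (row=8, col=8), facing South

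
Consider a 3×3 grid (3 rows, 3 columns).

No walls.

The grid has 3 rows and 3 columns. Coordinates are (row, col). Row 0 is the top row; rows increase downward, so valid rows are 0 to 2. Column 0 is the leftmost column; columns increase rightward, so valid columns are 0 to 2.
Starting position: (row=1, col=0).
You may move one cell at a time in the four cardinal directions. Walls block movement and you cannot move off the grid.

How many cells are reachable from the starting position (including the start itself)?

BFS flood-fill from (row=1, col=0):
  Distance 0: (row=1, col=0)
  Distance 1: (row=0, col=0), (row=1, col=1), (row=2, col=0)
  Distance 2: (row=0, col=1), (row=1, col=2), (row=2, col=1)
  Distance 3: (row=0, col=2), (row=2, col=2)
Total reachable: 9 (grid has 9 open cells total)

Answer: Reachable cells: 9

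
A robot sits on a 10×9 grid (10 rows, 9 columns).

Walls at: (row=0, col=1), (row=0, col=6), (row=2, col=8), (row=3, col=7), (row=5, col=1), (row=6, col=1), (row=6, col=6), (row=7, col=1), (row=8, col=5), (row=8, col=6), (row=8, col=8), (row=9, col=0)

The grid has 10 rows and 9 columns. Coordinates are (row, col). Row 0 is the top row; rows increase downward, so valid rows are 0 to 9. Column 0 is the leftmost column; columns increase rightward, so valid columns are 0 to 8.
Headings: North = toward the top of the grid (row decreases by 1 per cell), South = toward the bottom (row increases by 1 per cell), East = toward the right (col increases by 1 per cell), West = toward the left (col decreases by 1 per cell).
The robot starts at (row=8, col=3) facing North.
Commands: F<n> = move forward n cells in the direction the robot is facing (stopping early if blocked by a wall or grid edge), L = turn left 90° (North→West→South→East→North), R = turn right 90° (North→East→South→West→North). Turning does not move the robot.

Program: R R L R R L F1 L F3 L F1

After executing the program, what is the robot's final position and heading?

Start: (row=8, col=3), facing North
  R: turn right, now facing East
  R: turn right, now facing South
  L: turn left, now facing East
  R: turn right, now facing South
  R: turn right, now facing West
  L: turn left, now facing South
  F1: move forward 1, now at (row=9, col=3)
  L: turn left, now facing East
  F3: move forward 3, now at (row=9, col=6)
  L: turn left, now facing North
  F1: move forward 0/1 (blocked), now at (row=9, col=6)
Final: (row=9, col=6), facing North

Answer: Final position: (row=9, col=6), facing North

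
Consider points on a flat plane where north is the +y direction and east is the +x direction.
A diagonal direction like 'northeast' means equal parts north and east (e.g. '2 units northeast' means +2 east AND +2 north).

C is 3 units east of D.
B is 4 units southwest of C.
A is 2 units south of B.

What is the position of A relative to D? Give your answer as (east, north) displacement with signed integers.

Place D at the origin (east=0, north=0).
  C is 3 units east of D: delta (east=+3, north=+0); C at (east=3, north=0).
  B is 4 units southwest of C: delta (east=-4, north=-4); B at (east=-1, north=-4).
  A is 2 units south of B: delta (east=+0, north=-2); A at (east=-1, north=-6).
Therefore A relative to D: (east=-1, north=-6).

Answer: A is at (east=-1, north=-6) relative to D.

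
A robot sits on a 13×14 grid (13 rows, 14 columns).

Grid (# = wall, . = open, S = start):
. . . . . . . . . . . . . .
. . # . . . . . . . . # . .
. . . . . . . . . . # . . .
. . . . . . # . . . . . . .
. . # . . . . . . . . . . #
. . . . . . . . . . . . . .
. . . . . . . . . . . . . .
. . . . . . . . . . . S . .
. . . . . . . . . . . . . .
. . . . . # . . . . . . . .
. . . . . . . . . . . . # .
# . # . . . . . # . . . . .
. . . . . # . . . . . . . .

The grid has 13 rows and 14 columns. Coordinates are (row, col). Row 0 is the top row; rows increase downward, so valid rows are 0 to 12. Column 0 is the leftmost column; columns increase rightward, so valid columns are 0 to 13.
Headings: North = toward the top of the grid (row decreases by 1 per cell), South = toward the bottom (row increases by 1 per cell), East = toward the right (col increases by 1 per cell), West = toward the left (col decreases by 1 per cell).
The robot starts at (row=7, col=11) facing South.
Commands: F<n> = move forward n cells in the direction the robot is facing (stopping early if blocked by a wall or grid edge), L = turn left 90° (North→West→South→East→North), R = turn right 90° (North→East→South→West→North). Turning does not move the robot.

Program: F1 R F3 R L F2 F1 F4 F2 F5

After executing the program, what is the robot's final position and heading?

Answer: Final position: (row=8, col=0), facing West

Derivation:
Start: (row=7, col=11), facing South
  F1: move forward 1, now at (row=8, col=11)
  R: turn right, now facing West
  F3: move forward 3, now at (row=8, col=8)
  R: turn right, now facing North
  L: turn left, now facing West
  F2: move forward 2, now at (row=8, col=6)
  F1: move forward 1, now at (row=8, col=5)
  F4: move forward 4, now at (row=8, col=1)
  F2: move forward 1/2 (blocked), now at (row=8, col=0)
  F5: move forward 0/5 (blocked), now at (row=8, col=0)
Final: (row=8, col=0), facing West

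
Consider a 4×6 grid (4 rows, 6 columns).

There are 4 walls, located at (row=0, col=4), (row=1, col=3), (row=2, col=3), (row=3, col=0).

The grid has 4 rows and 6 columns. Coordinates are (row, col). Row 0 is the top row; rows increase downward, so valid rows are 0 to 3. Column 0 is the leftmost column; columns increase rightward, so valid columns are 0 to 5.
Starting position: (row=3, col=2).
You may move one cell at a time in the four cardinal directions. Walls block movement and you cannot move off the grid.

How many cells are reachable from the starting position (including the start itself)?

BFS flood-fill from (row=3, col=2):
  Distance 0: (row=3, col=2)
  Distance 1: (row=2, col=2), (row=3, col=1), (row=3, col=3)
  Distance 2: (row=1, col=2), (row=2, col=1), (row=3, col=4)
  Distance 3: (row=0, col=2), (row=1, col=1), (row=2, col=0), (row=2, col=4), (row=3, col=5)
  Distance 4: (row=0, col=1), (row=0, col=3), (row=1, col=0), (row=1, col=4), (row=2, col=5)
  Distance 5: (row=0, col=0), (row=1, col=5)
  Distance 6: (row=0, col=5)
Total reachable: 20 (grid has 20 open cells total)

Answer: Reachable cells: 20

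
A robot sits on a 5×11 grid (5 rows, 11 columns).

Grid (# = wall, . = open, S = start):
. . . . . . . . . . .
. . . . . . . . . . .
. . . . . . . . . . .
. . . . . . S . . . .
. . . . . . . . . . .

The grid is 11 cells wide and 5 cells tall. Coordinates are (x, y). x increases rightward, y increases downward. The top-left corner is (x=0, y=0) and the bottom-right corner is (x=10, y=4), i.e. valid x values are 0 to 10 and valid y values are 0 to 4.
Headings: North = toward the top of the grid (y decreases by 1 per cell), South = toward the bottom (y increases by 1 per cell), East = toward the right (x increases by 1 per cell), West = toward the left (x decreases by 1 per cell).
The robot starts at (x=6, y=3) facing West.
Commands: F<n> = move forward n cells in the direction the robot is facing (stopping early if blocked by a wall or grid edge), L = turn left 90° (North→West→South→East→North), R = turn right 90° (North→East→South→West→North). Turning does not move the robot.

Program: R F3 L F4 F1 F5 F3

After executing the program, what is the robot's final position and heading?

Answer: Final position: (x=0, y=0), facing West

Derivation:
Start: (x=6, y=3), facing West
  R: turn right, now facing North
  F3: move forward 3, now at (x=6, y=0)
  L: turn left, now facing West
  F4: move forward 4, now at (x=2, y=0)
  F1: move forward 1, now at (x=1, y=0)
  F5: move forward 1/5 (blocked), now at (x=0, y=0)
  F3: move forward 0/3 (blocked), now at (x=0, y=0)
Final: (x=0, y=0), facing West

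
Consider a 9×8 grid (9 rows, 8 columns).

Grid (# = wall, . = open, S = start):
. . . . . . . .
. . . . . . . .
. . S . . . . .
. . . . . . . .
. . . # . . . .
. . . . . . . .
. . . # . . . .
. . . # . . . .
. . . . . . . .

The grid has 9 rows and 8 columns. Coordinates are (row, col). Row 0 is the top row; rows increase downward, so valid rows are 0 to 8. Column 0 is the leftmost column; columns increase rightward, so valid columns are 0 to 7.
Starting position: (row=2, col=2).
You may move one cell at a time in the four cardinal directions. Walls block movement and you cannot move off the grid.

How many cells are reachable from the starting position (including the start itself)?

Answer: Reachable cells: 69

Derivation:
BFS flood-fill from (row=2, col=2):
  Distance 0: (row=2, col=2)
  Distance 1: (row=1, col=2), (row=2, col=1), (row=2, col=3), (row=3, col=2)
  Distance 2: (row=0, col=2), (row=1, col=1), (row=1, col=3), (row=2, col=0), (row=2, col=4), (row=3, col=1), (row=3, col=3), (row=4, col=2)
  Distance 3: (row=0, col=1), (row=0, col=3), (row=1, col=0), (row=1, col=4), (row=2, col=5), (row=3, col=0), (row=3, col=4), (row=4, col=1), (row=5, col=2)
  Distance 4: (row=0, col=0), (row=0, col=4), (row=1, col=5), (row=2, col=6), (row=3, col=5), (row=4, col=0), (row=4, col=4), (row=5, col=1), (row=5, col=3), (row=6, col=2)
  Distance 5: (row=0, col=5), (row=1, col=6), (row=2, col=7), (row=3, col=6), (row=4, col=5), (row=5, col=0), (row=5, col=4), (row=6, col=1), (row=7, col=2)
  Distance 6: (row=0, col=6), (row=1, col=7), (row=3, col=7), (row=4, col=6), (row=5, col=5), (row=6, col=0), (row=6, col=4), (row=7, col=1), (row=8, col=2)
  Distance 7: (row=0, col=7), (row=4, col=7), (row=5, col=6), (row=6, col=5), (row=7, col=0), (row=7, col=4), (row=8, col=1), (row=8, col=3)
  Distance 8: (row=5, col=7), (row=6, col=6), (row=7, col=5), (row=8, col=0), (row=8, col=4)
  Distance 9: (row=6, col=7), (row=7, col=6), (row=8, col=5)
  Distance 10: (row=7, col=7), (row=8, col=6)
  Distance 11: (row=8, col=7)
Total reachable: 69 (grid has 69 open cells total)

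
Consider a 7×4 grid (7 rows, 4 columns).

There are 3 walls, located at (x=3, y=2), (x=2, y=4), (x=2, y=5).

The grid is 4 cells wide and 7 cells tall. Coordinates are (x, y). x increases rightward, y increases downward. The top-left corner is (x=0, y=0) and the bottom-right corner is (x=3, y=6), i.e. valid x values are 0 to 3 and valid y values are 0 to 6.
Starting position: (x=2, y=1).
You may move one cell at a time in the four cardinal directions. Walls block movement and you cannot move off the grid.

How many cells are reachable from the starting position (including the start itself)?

Answer: Reachable cells: 25

Derivation:
BFS flood-fill from (x=2, y=1):
  Distance 0: (x=2, y=1)
  Distance 1: (x=2, y=0), (x=1, y=1), (x=3, y=1), (x=2, y=2)
  Distance 2: (x=1, y=0), (x=3, y=0), (x=0, y=1), (x=1, y=2), (x=2, y=3)
  Distance 3: (x=0, y=0), (x=0, y=2), (x=1, y=3), (x=3, y=3)
  Distance 4: (x=0, y=3), (x=1, y=4), (x=3, y=4)
  Distance 5: (x=0, y=4), (x=1, y=5), (x=3, y=5)
  Distance 6: (x=0, y=5), (x=1, y=6), (x=3, y=6)
  Distance 7: (x=0, y=6), (x=2, y=6)
Total reachable: 25 (grid has 25 open cells total)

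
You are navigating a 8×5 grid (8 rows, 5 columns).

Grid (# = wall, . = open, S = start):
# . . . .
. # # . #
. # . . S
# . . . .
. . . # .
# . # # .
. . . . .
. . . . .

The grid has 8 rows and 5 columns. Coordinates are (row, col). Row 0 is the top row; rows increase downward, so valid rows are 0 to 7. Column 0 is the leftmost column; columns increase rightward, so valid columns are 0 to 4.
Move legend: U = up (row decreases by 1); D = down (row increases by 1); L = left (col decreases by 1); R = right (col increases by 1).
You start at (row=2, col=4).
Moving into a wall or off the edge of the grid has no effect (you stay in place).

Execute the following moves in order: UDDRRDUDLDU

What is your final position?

Answer: Final position: (row=5, col=4)

Derivation:
Start: (row=2, col=4)
  U (up): blocked, stay at (row=2, col=4)
  D (down): (row=2, col=4) -> (row=3, col=4)
  D (down): (row=3, col=4) -> (row=4, col=4)
  R (right): blocked, stay at (row=4, col=4)
  R (right): blocked, stay at (row=4, col=4)
  D (down): (row=4, col=4) -> (row=5, col=4)
  U (up): (row=5, col=4) -> (row=4, col=4)
  D (down): (row=4, col=4) -> (row=5, col=4)
  L (left): blocked, stay at (row=5, col=4)
  D (down): (row=5, col=4) -> (row=6, col=4)
  U (up): (row=6, col=4) -> (row=5, col=4)
Final: (row=5, col=4)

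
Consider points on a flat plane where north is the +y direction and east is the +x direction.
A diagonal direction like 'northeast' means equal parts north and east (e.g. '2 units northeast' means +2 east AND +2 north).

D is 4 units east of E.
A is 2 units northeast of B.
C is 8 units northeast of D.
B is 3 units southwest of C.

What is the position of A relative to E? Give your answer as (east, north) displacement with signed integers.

Place E at the origin (east=0, north=0).
  D is 4 units east of E: delta (east=+4, north=+0); D at (east=4, north=0).
  C is 8 units northeast of D: delta (east=+8, north=+8); C at (east=12, north=8).
  B is 3 units southwest of C: delta (east=-3, north=-3); B at (east=9, north=5).
  A is 2 units northeast of B: delta (east=+2, north=+2); A at (east=11, north=7).
Therefore A relative to E: (east=11, north=7).

Answer: A is at (east=11, north=7) relative to E.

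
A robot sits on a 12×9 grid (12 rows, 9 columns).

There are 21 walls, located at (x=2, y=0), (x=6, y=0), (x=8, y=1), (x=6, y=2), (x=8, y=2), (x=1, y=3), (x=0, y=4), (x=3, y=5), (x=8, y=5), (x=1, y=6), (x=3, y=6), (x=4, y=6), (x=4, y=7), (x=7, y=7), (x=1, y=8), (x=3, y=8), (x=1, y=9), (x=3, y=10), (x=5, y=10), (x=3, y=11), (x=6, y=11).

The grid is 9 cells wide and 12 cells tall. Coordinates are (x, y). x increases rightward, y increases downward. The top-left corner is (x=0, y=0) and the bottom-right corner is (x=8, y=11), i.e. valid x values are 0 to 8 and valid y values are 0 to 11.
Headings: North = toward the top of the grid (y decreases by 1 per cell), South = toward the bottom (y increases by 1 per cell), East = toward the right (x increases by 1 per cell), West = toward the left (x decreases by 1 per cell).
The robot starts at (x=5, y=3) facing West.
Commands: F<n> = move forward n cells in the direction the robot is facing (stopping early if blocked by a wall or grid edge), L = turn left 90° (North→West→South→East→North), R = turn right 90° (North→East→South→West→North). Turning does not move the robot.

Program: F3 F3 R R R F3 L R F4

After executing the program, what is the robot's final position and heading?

Answer: Final position: (x=2, y=10), facing South

Derivation:
Start: (x=5, y=3), facing West
  F3: move forward 3, now at (x=2, y=3)
  F3: move forward 0/3 (blocked), now at (x=2, y=3)
  R: turn right, now facing North
  R: turn right, now facing East
  R: turn right, now facing South
  F3: move forward 3, now at (x=2, y=6)
  L: turn left, now facing East
  R: turn right, now facing South
  F4: move forward 4, now at (x=2, y=10)
Final: (x=2, y=10), facing South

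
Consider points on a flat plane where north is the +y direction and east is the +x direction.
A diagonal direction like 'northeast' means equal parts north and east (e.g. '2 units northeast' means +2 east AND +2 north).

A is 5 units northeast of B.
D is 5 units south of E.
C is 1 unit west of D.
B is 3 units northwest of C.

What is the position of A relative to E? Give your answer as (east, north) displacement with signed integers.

Answer: A is at (east=1, north=3) relative to E.

Derivation:
Place E at the origin (east=0, north=0).
  D is 5 units south of E: delta (east=+0, north=-5); D at (east=0, north=-5).
  C is 1 unit west of D: delta (east=-1, north=+0); C at (east=-1, north=-5).
  B is 3 units northwest of C: delta (east=-3, north=+3); B at (east=-4, north=-2).
  A is 5 units northeast of B: delta (east=+5, north=+5); A at (east=1, north=3).
Therefore A relative to E: (east=1, north=3).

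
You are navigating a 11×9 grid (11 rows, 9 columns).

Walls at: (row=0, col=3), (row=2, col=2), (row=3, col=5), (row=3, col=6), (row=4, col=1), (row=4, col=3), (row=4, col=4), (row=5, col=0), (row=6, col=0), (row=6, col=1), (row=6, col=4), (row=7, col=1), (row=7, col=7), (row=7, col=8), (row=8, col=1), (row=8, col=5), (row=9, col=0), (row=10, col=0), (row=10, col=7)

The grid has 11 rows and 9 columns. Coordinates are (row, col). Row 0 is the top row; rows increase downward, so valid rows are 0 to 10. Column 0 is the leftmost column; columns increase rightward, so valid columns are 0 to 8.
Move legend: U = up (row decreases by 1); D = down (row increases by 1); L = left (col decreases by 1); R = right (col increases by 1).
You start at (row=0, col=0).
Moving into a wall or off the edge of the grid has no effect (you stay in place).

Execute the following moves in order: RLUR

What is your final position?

Start: (row=0, col=0)
  R (right): (row=0, col=0) -> (row=0, col=1)
  L (left): (row=0, col=1) -> (row=0, col=0)
  U (up): blocked, stay at (row=0, col=0)
  R (right): (row=0, col=0) -> (row=0, col=1)
Final: (row=0, col=1)

Answer: Final position: (row=0, col=1)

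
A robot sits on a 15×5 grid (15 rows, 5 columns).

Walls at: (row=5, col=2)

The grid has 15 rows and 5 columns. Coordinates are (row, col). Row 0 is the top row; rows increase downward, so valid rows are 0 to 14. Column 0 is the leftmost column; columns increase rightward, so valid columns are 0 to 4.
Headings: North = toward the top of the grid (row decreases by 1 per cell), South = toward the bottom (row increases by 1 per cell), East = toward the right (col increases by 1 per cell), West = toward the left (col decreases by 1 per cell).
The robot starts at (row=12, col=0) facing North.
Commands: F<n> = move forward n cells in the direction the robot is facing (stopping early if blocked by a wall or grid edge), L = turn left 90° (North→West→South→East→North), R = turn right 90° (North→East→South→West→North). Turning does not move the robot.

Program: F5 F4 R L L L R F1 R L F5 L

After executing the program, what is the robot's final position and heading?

Answer: Final position: (row=3, col=0), facing South

Derivation:
Start: (row=12, col=0), facing North
  F5: move forward 5, now at (row=7, col=0)
  F4: move forward 4, now at (row=3, col=0)
  R: turn right, now facing East
  L: turn left, now facing North
  L: turn left, now facing West
  L: turn left, now facing South
  R: turn right, now facing West
  F1: move forward 0/1 (blocked), now at (row=3, col=0)
  R: turn right, now facing North
  L: turn left, now facing West
  F5: move forward 0/5 (blocked), now at (row=3, col=0)
  L: turn left, now facing South
Final: (row=3, col=0), facing South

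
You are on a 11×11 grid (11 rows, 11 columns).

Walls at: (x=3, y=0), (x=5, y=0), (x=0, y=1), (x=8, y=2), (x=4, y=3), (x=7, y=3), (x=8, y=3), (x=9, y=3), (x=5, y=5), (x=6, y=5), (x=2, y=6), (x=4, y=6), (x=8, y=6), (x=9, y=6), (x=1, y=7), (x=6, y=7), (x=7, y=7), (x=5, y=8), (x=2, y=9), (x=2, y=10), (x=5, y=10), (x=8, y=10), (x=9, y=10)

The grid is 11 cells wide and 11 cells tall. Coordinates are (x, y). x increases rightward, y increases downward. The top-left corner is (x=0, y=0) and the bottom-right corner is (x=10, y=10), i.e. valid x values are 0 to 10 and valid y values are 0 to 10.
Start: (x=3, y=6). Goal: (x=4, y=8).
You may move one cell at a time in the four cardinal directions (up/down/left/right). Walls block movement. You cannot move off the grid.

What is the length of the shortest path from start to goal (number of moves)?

Answer: Shortest path length: 3

Derivation:
BFS from (x=3, y=6) until reaching (x=4, y=8):
  Distance 0: (x=3, y=6)
  Distance 1: (x=3, y=5), (x=3, y=7)
  Distance 2: (x=3, y=4), (x=2, y=5), (x=4, y=5), (x=2, y=7), (x=4, y=7), (x=3, y=8)
  Distance 3: (x=3, y=3), (x=2, y=4), (x=4, y=4), (x=1, y=5), (x=5, y=7), (x=2, y=8), (x=4, y=8), (x=3, y=9)  <- goal reached here
One shortest path (3 moves): (x=3, y=6) -> (x=3, y=7) -> (x=4, y=7) -> (x=4, y=8)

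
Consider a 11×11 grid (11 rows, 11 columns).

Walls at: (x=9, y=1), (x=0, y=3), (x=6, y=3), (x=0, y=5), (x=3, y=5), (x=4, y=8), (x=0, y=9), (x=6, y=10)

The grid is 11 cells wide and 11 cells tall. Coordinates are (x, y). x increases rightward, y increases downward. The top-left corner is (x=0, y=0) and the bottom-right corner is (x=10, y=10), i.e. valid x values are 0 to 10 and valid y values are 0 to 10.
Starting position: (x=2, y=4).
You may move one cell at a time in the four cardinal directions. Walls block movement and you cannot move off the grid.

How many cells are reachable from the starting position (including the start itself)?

BFS flood-fill from (x=2, y=4):
  Distance 0: (x=2, y=4)
  Distance 1: (x=2, y=3), (x=1, y=4), (x=3, y=4), (x=2, y=5)
  Distance 2: (x=2, y=2), (x=1, y=3), (x=3, y=3), (x=0, y=4), (x=4, y=4), (x=1, y=5), (x=2, y=6)
  Distance 3: (x=2, y=1), (x=1, y=2), (x=3, y=2), (x=4, y=3), (x=5, y=4), (x=4, y=5), (x=1, y=6), (x=3, y=6), (x=2, y=7)
  Distance 4: (x=2, y=0), (x=1, y=1), (x=3, y=1), (x=0, y=2), (x=4, y=2), (x=5, y=3), (x=6, y=4), (x=5, y=5), (x=0, y=6), (x=4, y=6), (x=1, y=7), (x=3, y=7), (x=2, y=8)
  Distance 5: (x=1, y=0), (x=3, y=0), (x=0, y=1), (x=4, y=1), (x=5, y=2), (x=7, y=4), (x=6, y=5), (x=5, y=6), (x=0, y=7), (x=4, y=7), (x=1, y=8), (x=3, y=8), (x=2, y=9)
  Distance 6: (x=0, y=0), (x=4, y=0), (x=5, y=1), (x=6, y=2), (x=7, y=3), (x=8, y=4), (x=7, y=5), (x=6, y=6), (x=5, y=7), (x=0, y=8), (x=1, y=9), (x=3, y=9), (x=2, y=10)
  Distance 7: (x=5, y=0), (x=6, y=1), (x=7, y=2), (x=8, y=3), (x=9, y=4), (x=8, y=5), (x=7, y=6), (x=6, y=7), (x=5, y=8), (x=4, y=9), (x=1, y=10), (x=3, y=10)
  Distance 8: (x=6, y=0), (x=7, y=1), (x=8, y=2), (x=9, y=3), (x=10, y=4), (x=9, y=5), (x=8, y=6), (x=7, y=7), (x=6, y=8), (x=5, y=9), (x=0, y=10), (x=4, y=10)
  Distance 9: (x=7, y=0), (x=8, y=1), (x=9, y=2), (x=10, y=3), (x=10, y=5), (x=9, y=6), (x=8, y=7), (x=7, y=8), (x=6, y=9), (x=5, y=10)
  Distance 10: (x=8, y=0), (x=10, y=2), (x=10, y=6), (x=9, y=7), (x=8, y=8), (x=7, y=9)
  Distance 11: (x=9, y=0), (x=10, y=1), (x=10, y=7), (x=9, y=8), (x=8, y=9), (x=7, y=10)
  Distance 12: (x=10, y=0), (x=10, y=8), (x=9, y=9), (x=8, y=10)
  Distance 13: (x=10, y=9), (x=9, y=10)
  Distance 14: (x=10, y=10)
Total reachable: 113 (grid has 113 open cells total)

Answer: Reachable cells: 113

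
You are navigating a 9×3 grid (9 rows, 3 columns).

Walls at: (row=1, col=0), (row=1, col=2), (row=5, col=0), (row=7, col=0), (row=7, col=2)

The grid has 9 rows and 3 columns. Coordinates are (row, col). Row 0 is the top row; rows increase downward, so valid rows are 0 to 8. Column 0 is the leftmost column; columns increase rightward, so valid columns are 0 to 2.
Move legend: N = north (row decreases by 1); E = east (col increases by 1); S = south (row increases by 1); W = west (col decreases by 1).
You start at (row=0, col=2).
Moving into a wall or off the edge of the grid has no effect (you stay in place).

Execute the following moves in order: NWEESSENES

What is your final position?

Start: (row=0, col=2)
  N (north): blocked, stay at (row=0, col=2)
  W (west): (row=0, col=2) -> (row=0, col=1)
  E (east): (row=0, col=1) -> (row=0, col=2)
  E (east): blocked, stay at (row=0, col=2)
  S (south): blocked, stay at (row=0, col=2)
  S (south): blocked, stay at (row=0, col=2)
  E (east): blocked, stay at (row=0, col=2)
  N (north): blocked, stay at (row=0, col=2)
  E (east): blocked, stay at (row=0, col=2)
  S (south): blocked, stay at (row=0, col=2)
Final: (row=0, col=2)

Answer: Final position: (row=0, col=2)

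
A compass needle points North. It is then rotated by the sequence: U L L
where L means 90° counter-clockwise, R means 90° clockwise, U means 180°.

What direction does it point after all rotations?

Answer: Final heading: North

Derivation:
Start: North
  U (U-turn (180°)) -> South
  L (left (90° counter-clockwise)) -> East
  L (left (90° counter-clockwise)) -> North
Final: North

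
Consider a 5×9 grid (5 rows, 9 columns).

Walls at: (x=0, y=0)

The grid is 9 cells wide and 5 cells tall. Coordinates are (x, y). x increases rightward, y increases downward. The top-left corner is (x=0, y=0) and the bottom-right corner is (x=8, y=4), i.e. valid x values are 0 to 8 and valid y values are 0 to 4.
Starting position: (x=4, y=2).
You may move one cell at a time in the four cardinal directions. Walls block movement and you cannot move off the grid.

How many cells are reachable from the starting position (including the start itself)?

BFS flood-fill from (x=4, y=2):
  Distance 0: (x=4, y=2)
  Distance 1: (x=4, y=1), (x=3, y=2), (x=5, y=2), (x=4, y=3)
  Distance 2: (x=4, y=0), (x=3, y=1), (x=5, y=1), (x=2, y=2), (x=6, y=2), (x=3, y=3), (x=5, y=3), (x=4, y=4)
  Distance 3: (x=3, y=0), (x=5, y=0), (x=2, y=1), (x=6, y=1), (x=1, y=2), (x=7, y=2), (x=2, y=3), (x=6, y=3), (x=3, y=4), (x=5, y=4)
  Distance 4: (x=2, y=0), (x=6, y=0), (x=1, y=1), (x=7, y=1), (x=0, y=2), (x=8, y=2), (x=1, y=3), (x=7, y=3), (x=2, y=4), (x=6, y=4)
  Distance 5: (x=1, y=0), (x=7, y=0), (x=0, y=1), (x=8, y=1), (x=0, y=3), (x=8, y=3), (x=1, y=4), (x=7, y=4)
  Distance 6: (x=8, y=0), (x=0, y=4), (x=8, y=4)
Total reachable: 44 (grid has 44 open cells total)

Answer: Reachable cells: 44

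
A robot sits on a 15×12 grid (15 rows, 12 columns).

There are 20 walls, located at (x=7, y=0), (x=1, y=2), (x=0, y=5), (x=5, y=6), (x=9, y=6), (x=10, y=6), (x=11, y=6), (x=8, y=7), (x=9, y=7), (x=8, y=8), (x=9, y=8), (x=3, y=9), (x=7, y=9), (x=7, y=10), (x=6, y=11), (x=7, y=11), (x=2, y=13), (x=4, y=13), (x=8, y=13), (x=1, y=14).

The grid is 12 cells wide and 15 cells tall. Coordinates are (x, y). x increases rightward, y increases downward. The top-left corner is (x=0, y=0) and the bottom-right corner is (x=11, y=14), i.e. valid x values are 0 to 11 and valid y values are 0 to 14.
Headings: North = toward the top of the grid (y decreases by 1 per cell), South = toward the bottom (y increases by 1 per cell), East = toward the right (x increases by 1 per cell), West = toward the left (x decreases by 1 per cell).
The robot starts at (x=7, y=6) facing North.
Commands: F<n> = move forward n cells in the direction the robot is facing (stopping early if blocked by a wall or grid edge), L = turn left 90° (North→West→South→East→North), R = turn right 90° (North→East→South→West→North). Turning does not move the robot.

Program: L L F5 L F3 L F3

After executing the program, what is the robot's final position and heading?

Answer: Final position: (x=7, y=5), facing North

Derivation:
Start: (x=7, y=6), facing North
  L: turn left, now facing West
  L: turn left, now facing South
  F5: move forward 2/5 (blocked), now at (x=7, y=8)
  L: turn left, now facing East
  F3: move forward 0/3 (blocked), now at (x=7, y=8)
  L: turn left, now facing North
  F3: move forward 3, now at (x=7, y=5)
Final: (x=7, y=5), facing North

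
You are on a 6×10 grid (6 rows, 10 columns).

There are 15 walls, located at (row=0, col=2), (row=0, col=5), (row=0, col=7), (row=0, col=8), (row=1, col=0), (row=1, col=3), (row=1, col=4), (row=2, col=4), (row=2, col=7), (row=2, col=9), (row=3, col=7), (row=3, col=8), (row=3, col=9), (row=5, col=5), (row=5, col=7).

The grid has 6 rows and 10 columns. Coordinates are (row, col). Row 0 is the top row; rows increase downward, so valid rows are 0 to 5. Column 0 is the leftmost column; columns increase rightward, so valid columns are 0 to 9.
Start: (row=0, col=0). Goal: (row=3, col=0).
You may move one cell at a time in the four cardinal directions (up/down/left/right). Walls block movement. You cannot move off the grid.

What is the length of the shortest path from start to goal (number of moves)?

Answer: Shortest path length: 5

Derivation:
BFS from (row=0, col=0) until reaching (row=3, col=0):
  Distance 0: (row=0, col=0)
  Distance 1: (row=0, col=1)
  Distance 2: (row=1, col=1)
  Distance 3: (row=1, col=2), (row=2, col=1)
  Distance 4: (row=2, col=0), (row=2, col=2), (row=3, col=1)
  Distance 5: (row=2, col=3), (row=3, col=0), (row=3, col=2), (row=4, col=1)  <- goal reached here
One shortest path (5 moves): (row=0, col=0) -> (row=0, col=1) -> (row=1, col=1) -> (row=2, col=1) -> (row=2, col=0) -> (row=3, col=0)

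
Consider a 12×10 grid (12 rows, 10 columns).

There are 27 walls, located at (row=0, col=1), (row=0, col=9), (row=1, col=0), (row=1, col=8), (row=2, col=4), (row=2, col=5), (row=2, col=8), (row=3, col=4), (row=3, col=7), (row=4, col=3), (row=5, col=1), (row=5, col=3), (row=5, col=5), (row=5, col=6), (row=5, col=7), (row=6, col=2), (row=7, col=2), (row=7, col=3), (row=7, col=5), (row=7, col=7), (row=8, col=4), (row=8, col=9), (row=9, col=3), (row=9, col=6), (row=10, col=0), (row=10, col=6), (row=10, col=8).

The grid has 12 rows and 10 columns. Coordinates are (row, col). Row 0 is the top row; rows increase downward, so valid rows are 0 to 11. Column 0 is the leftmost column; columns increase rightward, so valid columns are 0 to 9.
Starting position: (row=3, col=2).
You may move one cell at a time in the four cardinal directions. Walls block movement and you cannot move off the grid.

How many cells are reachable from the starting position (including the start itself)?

Answer: Reachable cells: 92

Derivation:
BFS flood-fill from (row=3, col=2):
  Distance 0: (row=3, col=2)
  Distance 1: (row=2, col=2), (row=3, col=1), (row=3, col=3), (row=4, col=2)
  Distance 2: (row=1, col=2), (row=2, col=1), (row=2, col=3), (row=3, col=0), (row=4, col=1), (row=5, col=2)
  Distance 3: (row=0, col=2), (row=1, col=1), (row=1, col=3), (row=2, col=0), (row=4, col=0)
  Distance 4: (row=0, col=3), (row=1, col=4), (row=5, col=0)
  Distance 5: (row=0, col=4), (row=1, col=5), (row=6, col=0)
  Distance 6: (row=0, col=5), (row=1, col=6), (row=6, col=1), (row=7, col=0)
  Distance 7: (row=0, col=6), (row=1, col=7), (row=2, col=6), (row=7, col=1), (row=8, col=0)
  Distance 8: (row=0, col=7), (row=2, col=7), (row=3, col=6), (row=8, col=1), (row=9, col=0)
  Distance 9: (row=0, col=8), (row=3, col=5), (row=4, col=6), (row=8, col=2), (row=9, col=1)
  Distance 10: (row=4, col=5), (row=4, col=7), (row=8, col=3), (row=9, col=2), (row=10, col=1)
  Distance 11: (row=4, col=4), (row=4, col=8), (row=10, col=2), (row=11, col=1)
  Distance 12: (row=3, col=8), (row=4, col=9), (row=5, col=4), (row=5, col=8), (row=10, col=3), (row=11, col=0), (row=11, col=2)
  Distance 13: (row=3, col=9), (row=5, col=9), (row=6, col=4), (row=6, col=8), (row=10, col=4), (row=11, col=3)
  Distance 14: (row=2, col=9), (row=6, col=3), (row=6, col=5), (row=6, col=7), (row=6, col=9), (row=7, col=4), (row=7, col=8), (row=9, col=4), (row=10, col=5), (row=11, col=4)
  Distance 15: (row=1, col=9), (row=6, col=6), (row=7, col=9), (row=8, col=8), (row=9, col=5), (row=11, col=5)
  Distance 16: (row=7, col=6), (row=8, col=5), (row=8, col=7), (row=9, col=8), (row=11, col=6)
  Distance 17: (row=8, col=6), (row=9, col=7), (row=9, col=9), (row=11, col=7)
  Distance 18: (row=10, col=7), (row=10, col=9), (row=11, col=8)
  Distance 19: (row=11, col=9)
Total reachable: 92 (grid has 93 open cells total)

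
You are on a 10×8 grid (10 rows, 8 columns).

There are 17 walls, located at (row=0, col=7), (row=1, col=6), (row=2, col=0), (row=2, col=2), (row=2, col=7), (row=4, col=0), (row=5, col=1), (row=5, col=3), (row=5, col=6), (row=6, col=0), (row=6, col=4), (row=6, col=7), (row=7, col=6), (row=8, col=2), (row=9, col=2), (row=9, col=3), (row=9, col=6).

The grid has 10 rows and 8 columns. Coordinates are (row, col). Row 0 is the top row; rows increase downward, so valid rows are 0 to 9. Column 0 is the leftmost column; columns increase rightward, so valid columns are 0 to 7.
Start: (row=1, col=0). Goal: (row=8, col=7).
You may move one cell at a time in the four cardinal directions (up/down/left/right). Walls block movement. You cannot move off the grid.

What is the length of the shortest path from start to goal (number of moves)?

BFS from (row=1, col=0) until reaching (row=8, col=7):
  Distance 0: (row=1, col=0)
  Distance 1: (row=0, col=0), (row=1, col=1)
  Distance 2: (row=0, col=1), (row=1, col=2), (row=2, col=1)
  Distance 3: (row=0, col=2), (row=1, col=3), (row=3, col=1)
  Distance 4: (row=0, col=3), (row=1, col=4), (row=2, col=3), (row=3, col=0), (row=3, col=2), (row=4, col=1)
  Distance 5: (row=0, col=4), (row=1, col=5), (row=2, col=4), (row=3, col=3), (row=4, col=2)
  Distance 6: (row=0, col=5), (row=2, col=5), (row=3, col=4), (row=4, col=3), (row=5, col=2)
  Distance 7: (row=0, col=6), (row=2, col=6), (row=3, col=5), (row=4, col=4), (row=6, col=2)
  Distance 8: (row=3, col=6), (row=4, col=5), (row=5, col=4), (row=6, col=1), (row=6, col=3), (row=7, col=2)
  Distance 9: (row=3, col=7), (row=4, col=6), (row=5, col=5), (row=7, col=1), (row=7, col=3)
  Distance 10: (row=4, col=7), (row=6, col=5), (row=7, col=0), (row=7, col=4), (row=8, col=1), (row=8, col=3)
  Distance 11: (row=5, col=7), (row=6, col=6), (row=7, col=5), (row=8, col=0), (row=8, col=4), (row=9, col=1)
  Distance 12: (row=8, col=5), (row=9, col=0), (row=9, col=4)
  Distance 13: (row=8, col=6), (row=9, col=5)
  Distance 14: (row=8, col=7)  <- goal reached here
One shortest path (14 moves): (row=1, col=0) -> (row=1, col=1) -> (row=1, col=2) -> (row=1, col=3) -> (row=1, col=4) -> (row=1, col=5) -> (row=2, col=5) -> (row=3, col=5) -> (row=4, col=5) -> (row=5, col=5) -> (row=6, col=5) -> (row=7, col=5) -> (row=8, col=5) -> (row=8, col=6) -> (row=8, col=7)

Answer: Shortest path length: 14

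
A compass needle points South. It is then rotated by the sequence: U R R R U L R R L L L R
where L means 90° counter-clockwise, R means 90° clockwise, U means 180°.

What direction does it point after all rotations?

Answer: Final heading: North

Derivation:
Start: South
  U (U-turn (180°)) -> North
  R (right (90° clockwise)) -> East
  R (right (90° clockwise)) -> South
  R (right (90° clockwise)) -> West
  U (U-turn (180°)) -> East
  L (left (90° counter-clockwise)) -> North
  R (right (90° clockwise)) -> East
  R (right (90° clockwise)) -> South
  L (left (90° counter-clockwise)) -> East
  L (left (90° counter-clockwise)) -> North
  L (left (90° counter-clockwise)) -> West
  R (right (90° clockwise)) -> North
Final: North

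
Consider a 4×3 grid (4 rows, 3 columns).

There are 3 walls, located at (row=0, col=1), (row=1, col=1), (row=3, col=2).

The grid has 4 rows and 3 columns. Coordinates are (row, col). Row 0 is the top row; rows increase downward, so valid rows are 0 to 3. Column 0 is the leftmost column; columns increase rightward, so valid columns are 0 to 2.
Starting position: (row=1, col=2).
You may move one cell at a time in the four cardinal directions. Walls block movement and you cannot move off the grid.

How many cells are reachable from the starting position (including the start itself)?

Answer: Reachable cells: 9

Derivation:
BFS flood-fill from (row=1, col=2):
  Distance 0: (row=1, col=2)
  Distance 1: (row=0, col=2), (row=2, col=2)
  Distance 2: (row=2, col=1)
  Distance 3: (row=2, col=0), (row=3, col=1)
  Distance 4: (row=1, col=0), (row=3, col=0)
  Distance 5: (row=0, col=0)
Total reachable: 9 (grid has 9 open cells total)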